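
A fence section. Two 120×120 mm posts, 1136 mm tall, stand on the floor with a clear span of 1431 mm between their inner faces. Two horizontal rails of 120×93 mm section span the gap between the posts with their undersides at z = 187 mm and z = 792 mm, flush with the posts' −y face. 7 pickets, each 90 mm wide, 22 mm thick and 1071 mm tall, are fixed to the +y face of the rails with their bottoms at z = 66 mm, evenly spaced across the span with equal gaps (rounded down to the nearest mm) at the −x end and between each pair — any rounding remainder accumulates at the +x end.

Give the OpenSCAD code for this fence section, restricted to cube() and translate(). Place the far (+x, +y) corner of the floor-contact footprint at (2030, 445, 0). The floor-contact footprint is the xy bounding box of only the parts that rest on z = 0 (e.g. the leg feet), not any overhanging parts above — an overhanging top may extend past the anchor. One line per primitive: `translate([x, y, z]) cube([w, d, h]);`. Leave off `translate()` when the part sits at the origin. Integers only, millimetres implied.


translate([359, 325, 0]) cube([120, 120, 1136]);
translate([1910, 325, 0]) cube([120, 120, 1136]);
translate([479, 325, 187]) cube([1431, 120, 93]);
translate([479, 325, 792]) cube([1431, 120, 93]);
translate([579, 445, 66]) cube([90, 22, 1071]);
translate([769, 445, 66]) cube([90, 22, 1071]);
translate([959, 445, 66]) cube([90, 22, 1071]);
translate([1149, 445, 66]) cube([90, 22, 1071]);
translate([1339, 445, 66]) cube([90, 22, 1071]);
translate([1529, 445, 66]) cube([90, 22, 1071]);
translate([1719, 445, 66]) cube([90, 22, 1071]);


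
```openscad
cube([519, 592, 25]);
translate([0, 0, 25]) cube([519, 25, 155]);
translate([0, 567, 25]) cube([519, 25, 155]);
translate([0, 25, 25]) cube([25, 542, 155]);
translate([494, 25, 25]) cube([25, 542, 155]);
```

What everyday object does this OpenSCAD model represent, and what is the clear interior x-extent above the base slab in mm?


An open box. The internal width is 469 mm.

A 519×592 base slab with four walls standing on it — an open box. The base is 519 mm wide and the walls are 25 mm thick, so the internal width is 519 − 2 × 25 = 469 mm.


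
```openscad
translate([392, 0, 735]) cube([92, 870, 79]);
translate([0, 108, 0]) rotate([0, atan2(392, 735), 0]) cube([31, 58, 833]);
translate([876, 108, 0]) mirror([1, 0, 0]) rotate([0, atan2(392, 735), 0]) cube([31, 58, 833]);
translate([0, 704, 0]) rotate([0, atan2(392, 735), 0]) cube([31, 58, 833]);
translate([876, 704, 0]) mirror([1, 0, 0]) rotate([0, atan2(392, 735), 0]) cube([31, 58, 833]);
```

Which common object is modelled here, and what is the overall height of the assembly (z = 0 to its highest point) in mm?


A sawhorse. The overall height is 814 mm.

A beam across two mirrored pairs of raked legs — a sawhorse. The beam's underside is at z = 735 (matching the legs' vertical rise in atan2(392, 735)) and the beam is 79 mm tall, so its top is at 735 + 79 = 814 mm. The raked legs top out at the beam's underside, so that is the highest point.


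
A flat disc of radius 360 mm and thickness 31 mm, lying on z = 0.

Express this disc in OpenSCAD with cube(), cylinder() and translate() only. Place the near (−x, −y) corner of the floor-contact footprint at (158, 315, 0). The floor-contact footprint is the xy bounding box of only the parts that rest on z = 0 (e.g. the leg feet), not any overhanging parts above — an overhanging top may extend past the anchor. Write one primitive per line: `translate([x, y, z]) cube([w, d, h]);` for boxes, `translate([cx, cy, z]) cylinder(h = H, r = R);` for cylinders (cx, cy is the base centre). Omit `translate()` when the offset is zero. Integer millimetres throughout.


translate([518, 675, 0]) cylinder(h = 31, r = 360);


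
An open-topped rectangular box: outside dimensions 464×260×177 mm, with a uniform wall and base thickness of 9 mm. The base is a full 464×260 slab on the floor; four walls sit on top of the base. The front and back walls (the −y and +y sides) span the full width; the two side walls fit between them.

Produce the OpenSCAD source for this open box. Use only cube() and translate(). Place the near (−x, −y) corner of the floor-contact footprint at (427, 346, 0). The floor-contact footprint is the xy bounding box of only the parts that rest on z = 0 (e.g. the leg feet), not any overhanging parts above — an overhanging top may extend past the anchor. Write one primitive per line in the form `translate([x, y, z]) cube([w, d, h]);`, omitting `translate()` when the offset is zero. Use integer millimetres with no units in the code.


translate([427, 346, 0]) cube([464, 260, 9]);
translate([427, 346, 9]) cube([464, 9, 168]);
translate([427, 597, 9]) cube([464, 9, 168]);
translate([427, 355, 9]) cube([9, 242, 168]);
translate([882, 355, 9]) cube([9, 242, 168]);


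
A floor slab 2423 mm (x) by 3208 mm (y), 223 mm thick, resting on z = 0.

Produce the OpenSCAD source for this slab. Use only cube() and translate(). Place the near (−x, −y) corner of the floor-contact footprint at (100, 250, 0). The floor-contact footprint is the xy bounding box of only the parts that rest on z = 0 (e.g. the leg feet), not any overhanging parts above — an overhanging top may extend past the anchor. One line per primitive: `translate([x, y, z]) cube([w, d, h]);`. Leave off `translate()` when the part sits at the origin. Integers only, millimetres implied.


translate([100, 250, 0]) cube([2423, 3208, 223]);


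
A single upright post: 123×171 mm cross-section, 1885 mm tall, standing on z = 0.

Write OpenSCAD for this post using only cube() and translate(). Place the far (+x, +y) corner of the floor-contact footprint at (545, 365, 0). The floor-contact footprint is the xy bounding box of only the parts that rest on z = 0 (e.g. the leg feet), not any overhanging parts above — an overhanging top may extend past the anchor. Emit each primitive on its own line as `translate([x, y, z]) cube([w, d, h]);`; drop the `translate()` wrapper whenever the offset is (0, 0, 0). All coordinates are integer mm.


translate([422, 194, 0]) cube([123, 171, 1885]);


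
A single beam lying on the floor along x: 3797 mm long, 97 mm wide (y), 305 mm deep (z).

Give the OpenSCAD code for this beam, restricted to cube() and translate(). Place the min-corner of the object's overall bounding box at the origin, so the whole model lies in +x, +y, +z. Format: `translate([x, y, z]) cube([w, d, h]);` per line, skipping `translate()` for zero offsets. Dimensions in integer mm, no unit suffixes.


cube([3797, 97, 305]);


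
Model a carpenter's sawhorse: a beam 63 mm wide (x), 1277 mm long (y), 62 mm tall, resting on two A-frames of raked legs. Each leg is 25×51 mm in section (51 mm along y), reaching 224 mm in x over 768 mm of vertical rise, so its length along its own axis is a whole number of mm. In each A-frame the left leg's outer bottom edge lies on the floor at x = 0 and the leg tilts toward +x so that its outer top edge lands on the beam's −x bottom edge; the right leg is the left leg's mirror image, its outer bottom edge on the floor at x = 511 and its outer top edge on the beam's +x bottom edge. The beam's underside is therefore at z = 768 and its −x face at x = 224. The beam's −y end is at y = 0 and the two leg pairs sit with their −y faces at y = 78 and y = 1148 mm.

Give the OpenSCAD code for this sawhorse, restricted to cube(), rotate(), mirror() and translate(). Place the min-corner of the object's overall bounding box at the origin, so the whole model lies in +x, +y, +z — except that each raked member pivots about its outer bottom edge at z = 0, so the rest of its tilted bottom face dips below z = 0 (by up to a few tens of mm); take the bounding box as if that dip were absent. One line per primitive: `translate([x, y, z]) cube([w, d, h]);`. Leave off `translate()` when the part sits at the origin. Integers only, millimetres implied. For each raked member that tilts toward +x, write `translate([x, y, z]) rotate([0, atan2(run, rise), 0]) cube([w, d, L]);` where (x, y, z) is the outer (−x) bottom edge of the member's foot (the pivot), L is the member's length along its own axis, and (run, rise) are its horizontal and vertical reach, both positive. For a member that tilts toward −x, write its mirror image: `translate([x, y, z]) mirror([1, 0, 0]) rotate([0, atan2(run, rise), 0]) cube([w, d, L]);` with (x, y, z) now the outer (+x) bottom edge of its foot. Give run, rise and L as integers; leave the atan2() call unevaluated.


translate([224, 0, 768]) cube([63, 1277, 62]);
translate([0, 78, 0]) rotate([0, atan2(224, 768), 0]) cube([25, 51, 800]);
translate([511, 78, 0]) mirror([1, 0, 0]) rotate([0, atan2(224, 768), 0]) cube([25, 51, 800]);
translate([0, 1148, 0]) rotate([0, atan2(224, 768), 0]) cube([25, 51, 800]);
translate([511, 1148, 0]) mirror([1, 0, 0]) rotate([0, atan2(224, 768), 0]) cube([25, 51, 800]);


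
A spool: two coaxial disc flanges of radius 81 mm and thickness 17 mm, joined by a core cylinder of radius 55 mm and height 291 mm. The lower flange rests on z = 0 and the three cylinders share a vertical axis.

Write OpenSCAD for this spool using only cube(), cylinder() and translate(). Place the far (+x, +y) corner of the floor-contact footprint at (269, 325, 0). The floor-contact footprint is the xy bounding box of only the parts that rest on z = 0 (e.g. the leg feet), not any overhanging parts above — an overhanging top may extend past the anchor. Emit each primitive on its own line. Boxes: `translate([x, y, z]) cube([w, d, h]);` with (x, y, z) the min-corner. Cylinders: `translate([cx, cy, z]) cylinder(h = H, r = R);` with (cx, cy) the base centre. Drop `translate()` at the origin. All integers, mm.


translate([188, 244, 0]) cylinder(h = 17, r = 81);
translate([188, 244, 17]) cylinder(h = 291, r = 55);
translate([188, 244, 308]) cylinder(h = 17, r = 81);


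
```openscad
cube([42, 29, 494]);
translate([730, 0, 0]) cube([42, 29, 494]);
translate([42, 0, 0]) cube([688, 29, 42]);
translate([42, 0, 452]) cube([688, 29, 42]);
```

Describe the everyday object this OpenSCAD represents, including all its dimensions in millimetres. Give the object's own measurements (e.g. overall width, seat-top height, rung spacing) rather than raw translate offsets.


A rectangular picture frame lying in the x–z plane (depth along y). The opening is 688 mm wide (x) by 410 mm tall (z), surrounded by a border 42 mm wide on all four sides. The frame is 29 mm deep and is made of two full-height vertical stiles with two horizontal rails fitted between them.


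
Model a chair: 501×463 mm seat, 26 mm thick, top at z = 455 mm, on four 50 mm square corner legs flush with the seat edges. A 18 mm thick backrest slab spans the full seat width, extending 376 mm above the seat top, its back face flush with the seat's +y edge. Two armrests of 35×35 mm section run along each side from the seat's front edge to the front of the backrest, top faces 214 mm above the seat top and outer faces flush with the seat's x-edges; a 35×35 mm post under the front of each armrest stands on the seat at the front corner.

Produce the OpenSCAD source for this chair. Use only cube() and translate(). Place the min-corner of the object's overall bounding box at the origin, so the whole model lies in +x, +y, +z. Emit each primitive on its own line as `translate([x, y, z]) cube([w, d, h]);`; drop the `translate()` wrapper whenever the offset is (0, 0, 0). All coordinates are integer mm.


translate([0, 0, 429]) cube([501, 463, 26]);
cube([50, 50, 429]);
translate([451, 0, 0]) cube([50, 50, 429]);
translate([0, 413, 0]) cube([50, 50, 429]);
translate([451, 413, 0]) cube([50, 50, 429]);
translate([0, 445, 455]) cube([501, 18, 376]);
translate([0, 0, 634]) cube([35, 445, 35]);
translate([466, 0, 634]) cube([35, 445, 35]);
translate([0, 0, 455]) cube([35, 35, 179]);
translate([466, 0, 455]) cube([35, 35, 179]);


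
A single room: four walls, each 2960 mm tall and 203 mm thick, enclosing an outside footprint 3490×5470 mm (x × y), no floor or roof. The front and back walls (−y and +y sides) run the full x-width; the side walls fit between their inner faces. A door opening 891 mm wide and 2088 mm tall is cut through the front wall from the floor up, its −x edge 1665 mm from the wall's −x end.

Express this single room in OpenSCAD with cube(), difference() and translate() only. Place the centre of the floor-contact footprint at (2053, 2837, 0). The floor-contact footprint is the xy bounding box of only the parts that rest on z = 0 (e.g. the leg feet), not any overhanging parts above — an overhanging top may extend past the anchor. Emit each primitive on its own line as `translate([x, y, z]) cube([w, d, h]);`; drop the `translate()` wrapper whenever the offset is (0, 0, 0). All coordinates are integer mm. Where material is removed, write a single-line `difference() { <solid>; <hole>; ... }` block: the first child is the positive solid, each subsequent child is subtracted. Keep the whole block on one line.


difference() { translate([308, 102, 0]) cube([3490, 203, 2960]); translate([1973, 102, 0]) cube([891, 203, 2088]); }
translate([308, 5369, 0]) cube([3490, 203, 2960]);
translate([308, 305, 0]) cube([203, 5064, 2960]);
translate([3595, 305, 0]) cube([203, 5064, 2960]);


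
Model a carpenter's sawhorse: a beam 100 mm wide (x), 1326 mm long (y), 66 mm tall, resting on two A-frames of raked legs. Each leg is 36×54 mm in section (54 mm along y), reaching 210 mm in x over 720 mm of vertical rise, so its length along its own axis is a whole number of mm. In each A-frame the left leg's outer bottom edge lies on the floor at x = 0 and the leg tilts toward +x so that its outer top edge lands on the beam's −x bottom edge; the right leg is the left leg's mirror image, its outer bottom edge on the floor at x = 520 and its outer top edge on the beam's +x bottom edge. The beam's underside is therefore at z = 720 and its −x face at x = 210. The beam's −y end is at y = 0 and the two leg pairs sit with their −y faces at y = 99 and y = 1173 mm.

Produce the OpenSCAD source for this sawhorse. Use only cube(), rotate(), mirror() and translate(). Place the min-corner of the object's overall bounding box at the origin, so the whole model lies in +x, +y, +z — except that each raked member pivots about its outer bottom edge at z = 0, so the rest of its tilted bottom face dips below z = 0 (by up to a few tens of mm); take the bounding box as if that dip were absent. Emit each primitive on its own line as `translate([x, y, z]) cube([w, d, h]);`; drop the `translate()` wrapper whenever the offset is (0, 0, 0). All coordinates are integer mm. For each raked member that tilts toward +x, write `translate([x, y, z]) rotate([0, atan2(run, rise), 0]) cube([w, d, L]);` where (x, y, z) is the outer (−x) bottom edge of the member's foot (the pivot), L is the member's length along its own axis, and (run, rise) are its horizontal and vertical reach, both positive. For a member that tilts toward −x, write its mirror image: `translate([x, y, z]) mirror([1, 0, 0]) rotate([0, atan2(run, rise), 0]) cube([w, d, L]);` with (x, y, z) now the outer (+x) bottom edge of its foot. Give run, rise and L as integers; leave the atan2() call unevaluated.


translate([210, 0, 720]) cube([100, 1326, 66]);
translate([0, 99, 0]) rotate([0, atan2(210, 720), 0]) cube([36, 54, 750]);
translate([520, 99, 0]) mirror([1, 0, 0]) rotate([0, atan2(210, 720), 0]) cube([36, 54, 750]);
translate([0, 1173, 0]) rotate([0, atan2(210, 720), 0]) cube([36, 54, 750]);
translate([520, 1173, 0]) mirror([1, 0, 0]) rotate([0, atan2(210, 720), 0]) cube([36, 54, 750]);


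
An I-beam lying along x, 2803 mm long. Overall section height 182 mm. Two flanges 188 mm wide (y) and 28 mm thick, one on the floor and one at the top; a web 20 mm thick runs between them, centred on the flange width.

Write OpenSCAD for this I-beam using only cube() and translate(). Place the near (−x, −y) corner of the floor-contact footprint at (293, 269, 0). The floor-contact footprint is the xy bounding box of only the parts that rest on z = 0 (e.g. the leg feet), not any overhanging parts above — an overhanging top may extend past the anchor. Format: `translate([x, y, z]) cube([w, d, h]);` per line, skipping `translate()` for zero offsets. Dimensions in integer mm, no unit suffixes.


translate([293, 269, 0]) cube([2803, 188, 28]);
translate([293, 353, 28]) cube([2803, 20, 126]);
translate([293, 269, 154]) cube([2803, 188, 28]);


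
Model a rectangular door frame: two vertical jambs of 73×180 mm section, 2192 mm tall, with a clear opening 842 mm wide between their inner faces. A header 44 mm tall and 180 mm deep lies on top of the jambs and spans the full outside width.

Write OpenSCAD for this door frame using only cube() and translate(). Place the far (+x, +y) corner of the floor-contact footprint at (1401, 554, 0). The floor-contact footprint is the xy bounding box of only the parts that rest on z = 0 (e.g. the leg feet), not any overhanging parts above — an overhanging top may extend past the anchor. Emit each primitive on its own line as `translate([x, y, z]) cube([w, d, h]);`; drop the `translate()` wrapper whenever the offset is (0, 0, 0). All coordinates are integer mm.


translate([413, 374, 0]) cube([73, 180, 2192]);
translate([1328, 374, 0]) cube([73, 180, 2192]);
translate([413, 374, 2192]) cube([988, 180, 44]);


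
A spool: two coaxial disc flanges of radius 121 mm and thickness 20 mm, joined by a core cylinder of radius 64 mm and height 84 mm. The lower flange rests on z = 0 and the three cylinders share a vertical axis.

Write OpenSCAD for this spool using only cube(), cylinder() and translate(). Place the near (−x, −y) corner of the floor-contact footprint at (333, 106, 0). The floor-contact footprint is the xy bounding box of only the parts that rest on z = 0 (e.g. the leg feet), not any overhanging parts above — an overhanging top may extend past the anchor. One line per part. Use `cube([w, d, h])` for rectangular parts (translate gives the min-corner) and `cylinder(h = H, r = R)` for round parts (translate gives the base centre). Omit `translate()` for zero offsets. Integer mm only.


translate([454, 227, 0]) cylinder(h = 20, r = 121);
translate([454, 227, 20]) cylinder(h = 84, r = 64);
translate([454, 227, 104]) cylinder(h = 20, r = 121);


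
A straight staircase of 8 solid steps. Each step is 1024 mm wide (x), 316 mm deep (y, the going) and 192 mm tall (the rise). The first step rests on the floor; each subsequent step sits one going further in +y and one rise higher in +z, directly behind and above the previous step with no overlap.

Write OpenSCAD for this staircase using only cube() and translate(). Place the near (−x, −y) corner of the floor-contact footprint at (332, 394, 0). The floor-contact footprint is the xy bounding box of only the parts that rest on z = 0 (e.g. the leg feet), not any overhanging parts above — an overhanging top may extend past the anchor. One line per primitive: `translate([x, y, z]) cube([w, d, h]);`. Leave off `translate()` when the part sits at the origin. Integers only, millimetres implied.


translate([332, 394, 0]) cube([1024, 316, 192]);
translate([332, 710, 192]) cube([1024, 316, 192]);
translate([332, 1026, 384]) cube([1024, 316, 192]);
translate([332, 1342, 576]) cube([1024, 316, 192]);
translate([332, 1658, 768]) cube([1024, 316, 192]);
translate([332, 1974, 960]) cube([1024, 316, 192]);
translate([332, 2290, 1152]) cube([1024, 316, 192]);
translate([332, 2606, 1344]) cube([1024, 316, 192]);


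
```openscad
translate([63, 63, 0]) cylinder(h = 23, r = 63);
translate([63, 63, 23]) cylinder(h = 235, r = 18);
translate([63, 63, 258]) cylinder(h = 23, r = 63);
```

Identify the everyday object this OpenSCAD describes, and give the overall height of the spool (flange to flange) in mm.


A spool. The overall height is 281 mm.

Three coaxial cylinders, large–small–large — a spool. Two 23 mm flanges and a 235 mm core give 23 + 235 + 23 = 281 mm.


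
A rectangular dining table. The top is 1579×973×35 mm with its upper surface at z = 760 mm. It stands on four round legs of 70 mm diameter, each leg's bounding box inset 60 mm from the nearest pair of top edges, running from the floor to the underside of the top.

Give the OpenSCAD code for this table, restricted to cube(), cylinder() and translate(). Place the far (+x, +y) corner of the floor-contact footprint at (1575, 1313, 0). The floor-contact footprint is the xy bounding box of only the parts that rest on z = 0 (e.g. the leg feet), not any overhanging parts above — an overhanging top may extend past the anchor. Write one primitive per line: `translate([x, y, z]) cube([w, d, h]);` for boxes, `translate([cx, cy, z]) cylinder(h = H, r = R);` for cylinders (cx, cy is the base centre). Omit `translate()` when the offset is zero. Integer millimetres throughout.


translate([56, 400, 725]) cube([1579, 973, 35]);
translate([151, 495, 0]) cylinder(h = 725, r = 35);
translate([1540, 495, 0]) cylinder(h = 725, r = 35);
translate([151, 1278, 0]) cylinder(h = 725, r = 35);
translate([1540, 1278, 0]) cylinder(h = 725, r = 35);


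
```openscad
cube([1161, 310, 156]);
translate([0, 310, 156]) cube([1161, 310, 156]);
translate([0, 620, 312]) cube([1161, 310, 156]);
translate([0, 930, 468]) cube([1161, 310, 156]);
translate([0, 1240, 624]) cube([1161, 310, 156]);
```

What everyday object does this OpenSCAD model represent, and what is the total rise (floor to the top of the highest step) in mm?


A staircase. The total rise is 780 mm.

5 identical blocks, each offset up and back from the previous — a staircase. Each step is 156 mm tall and there are 5 of them, so the total rise is 5 × 156 = 780 mm.


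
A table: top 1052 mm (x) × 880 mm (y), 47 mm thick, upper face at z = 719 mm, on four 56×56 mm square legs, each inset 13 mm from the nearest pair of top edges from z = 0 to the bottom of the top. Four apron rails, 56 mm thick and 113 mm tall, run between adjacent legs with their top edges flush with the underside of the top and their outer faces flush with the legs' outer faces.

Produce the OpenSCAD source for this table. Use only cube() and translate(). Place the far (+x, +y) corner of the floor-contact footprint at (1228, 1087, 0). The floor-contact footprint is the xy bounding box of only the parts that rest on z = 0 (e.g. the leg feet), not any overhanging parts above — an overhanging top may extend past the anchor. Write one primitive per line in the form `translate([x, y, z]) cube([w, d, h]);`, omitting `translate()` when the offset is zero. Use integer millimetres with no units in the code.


// leg_h = 719 - 47 = 672
// apron z = 672 - 113 = 559
translate([189, 220, 672]) cube([1052, 880, 47]);
translate([202, 233, 0]) cube([56, 56, 672]);
translate([1172, 233, 0]) cube([56, 56, 672]);
translate([202, 1031, 0]) cube([56, 56, 672]);
translate([1172, 1031, 0]) cube([56, 56, 672]);
translate([258, 233, 559]) cube([914, 56, 113]);
translate([258, 1031, 559]) cube([914, 56, 113]);
translate([202, 289, 559]) cube([56, 742, 113]);
translate([1172, 289, 559]) cube([56, 742, 113]);


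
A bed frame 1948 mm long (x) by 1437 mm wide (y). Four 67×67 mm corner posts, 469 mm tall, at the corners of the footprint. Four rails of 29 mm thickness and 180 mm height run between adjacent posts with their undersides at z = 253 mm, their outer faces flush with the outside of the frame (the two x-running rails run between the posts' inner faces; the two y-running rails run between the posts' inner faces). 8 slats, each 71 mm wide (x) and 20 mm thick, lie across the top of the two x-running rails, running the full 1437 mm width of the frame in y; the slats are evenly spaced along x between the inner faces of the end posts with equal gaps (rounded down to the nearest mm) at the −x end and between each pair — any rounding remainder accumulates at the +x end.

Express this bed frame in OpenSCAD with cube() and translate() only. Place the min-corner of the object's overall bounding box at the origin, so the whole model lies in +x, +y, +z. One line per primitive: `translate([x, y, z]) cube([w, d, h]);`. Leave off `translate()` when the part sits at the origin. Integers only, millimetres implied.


cube([67, 67, 469]);
translate([0, 1370, 0]) cube([67, 67, 469]);
translate([1881, 0, 0]) cube([67, 67, 469]);
translate([1881, 1370, 0]) cube([67, 67, 469]);
translate([67, 0, 253]) cube([1814, 29, 180]);
translate([67, 1408, 253]) cube([1814, 29, 180]);
translate([0, 67, 253]) cube([29, 1303, 180]);
translate([1919, 67, 253]) cube([29, 1303, 180]);
translate([205, 0, 433]) cube([71, 1437, 20]);
translate([414, 0, 433]) cube([71, 1437, 20]);
translate([623, 0, 433]) cube([71, 1437, 20]);
translate([832, 0, 433]) cube([71, 1437, 20]);
translate([1041, 0, 433]) cube([71, 1437, 20]);
translate([1250, 0, 433]) cube([71, 1437, 20]);
translate([1459, 0, 433]) cube([71, 1437, 20]);
translate([1668, 0, 433]) cube([71, 1437, 20]);


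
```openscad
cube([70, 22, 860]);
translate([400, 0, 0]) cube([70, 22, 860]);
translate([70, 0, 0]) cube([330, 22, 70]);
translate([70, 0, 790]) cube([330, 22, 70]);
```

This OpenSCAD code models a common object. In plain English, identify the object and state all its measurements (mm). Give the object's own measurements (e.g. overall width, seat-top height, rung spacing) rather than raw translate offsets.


A rectangular picture frame lying in the x–z plane (depth along y). The opening is 330 mm wide (x) by 720 mm tall (z), surrounded by a border 70 mm wide on all four sides. The frame is 22 mm deep and is made of two full-height vertical stiles with two horizontal rails fitted between them.


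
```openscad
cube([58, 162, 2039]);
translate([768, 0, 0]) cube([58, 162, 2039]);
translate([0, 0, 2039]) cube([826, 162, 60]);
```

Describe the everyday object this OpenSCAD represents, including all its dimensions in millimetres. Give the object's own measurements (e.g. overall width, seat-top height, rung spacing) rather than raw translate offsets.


A door frame. The clear opening is 710 mm wide and 2039 mm high. Two 58 mm wide jambs, 162 mm deep, stand either side of the opening from the floor to the top of the opening. A 60 mm thick head sits across the top of both jambs, spanning the full outside width of the frame.


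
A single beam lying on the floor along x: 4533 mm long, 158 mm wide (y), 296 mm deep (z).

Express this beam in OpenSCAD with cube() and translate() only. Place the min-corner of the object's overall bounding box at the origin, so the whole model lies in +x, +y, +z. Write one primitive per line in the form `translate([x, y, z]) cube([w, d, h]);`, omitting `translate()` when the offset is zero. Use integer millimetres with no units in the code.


cube([4533, 158, 296]);


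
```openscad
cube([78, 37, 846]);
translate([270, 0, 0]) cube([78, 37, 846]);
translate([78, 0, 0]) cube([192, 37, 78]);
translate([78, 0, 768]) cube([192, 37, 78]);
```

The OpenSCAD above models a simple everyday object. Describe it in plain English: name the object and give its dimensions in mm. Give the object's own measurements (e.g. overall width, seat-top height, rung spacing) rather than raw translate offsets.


A rectangular picture frame lying in the x–z plane (depth along y). The opening is 192 mm wide (x) by 690 mm tall (z), surrounded by a border 78 mm wide on all four sides. The frame is 37 mm deep and is made of two full-height vertical stiles with two horizontal rails fitted between them.


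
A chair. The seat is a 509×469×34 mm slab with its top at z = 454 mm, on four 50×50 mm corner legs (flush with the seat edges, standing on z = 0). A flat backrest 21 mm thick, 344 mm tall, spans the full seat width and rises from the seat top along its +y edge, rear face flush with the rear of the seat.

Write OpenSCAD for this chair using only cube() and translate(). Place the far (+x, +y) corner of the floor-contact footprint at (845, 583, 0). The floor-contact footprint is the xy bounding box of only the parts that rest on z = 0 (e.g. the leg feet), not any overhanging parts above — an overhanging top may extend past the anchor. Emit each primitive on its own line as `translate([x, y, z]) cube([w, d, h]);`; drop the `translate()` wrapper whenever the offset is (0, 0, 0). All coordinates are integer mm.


translate([336, 114, 420]) cube([509, 469, 34]);
translate([336, 114, 0]) cube([50, 50, 420]);
translate([795, 114, 0]) cube([50, 50, 420]);
translate([336, 533, 0]) cube([50, 50, 420]);
translate([795, 533, 0]) cube([50, 50, 420]);
translate([336, 562, 454]) cube([509, 21, 344]);


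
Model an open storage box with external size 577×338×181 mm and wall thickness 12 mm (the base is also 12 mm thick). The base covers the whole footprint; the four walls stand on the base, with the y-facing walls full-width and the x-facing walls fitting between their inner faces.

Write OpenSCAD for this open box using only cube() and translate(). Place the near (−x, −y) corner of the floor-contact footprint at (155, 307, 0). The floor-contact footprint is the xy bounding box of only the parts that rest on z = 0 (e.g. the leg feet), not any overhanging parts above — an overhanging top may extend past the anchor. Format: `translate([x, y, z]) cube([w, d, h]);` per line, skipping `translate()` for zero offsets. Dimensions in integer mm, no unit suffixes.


translate([155, 307, 0]) cube([577, 338, 12]);
translate([155, 307, 12]) cube([577, 12, 169]);
translate([155, 633, 12]) cube([577, 12, 169]);
translate([155, 319, 12]) cube([12, 314, 169]);
translate([720, 319, 12]) cube([12, 314, 169]);


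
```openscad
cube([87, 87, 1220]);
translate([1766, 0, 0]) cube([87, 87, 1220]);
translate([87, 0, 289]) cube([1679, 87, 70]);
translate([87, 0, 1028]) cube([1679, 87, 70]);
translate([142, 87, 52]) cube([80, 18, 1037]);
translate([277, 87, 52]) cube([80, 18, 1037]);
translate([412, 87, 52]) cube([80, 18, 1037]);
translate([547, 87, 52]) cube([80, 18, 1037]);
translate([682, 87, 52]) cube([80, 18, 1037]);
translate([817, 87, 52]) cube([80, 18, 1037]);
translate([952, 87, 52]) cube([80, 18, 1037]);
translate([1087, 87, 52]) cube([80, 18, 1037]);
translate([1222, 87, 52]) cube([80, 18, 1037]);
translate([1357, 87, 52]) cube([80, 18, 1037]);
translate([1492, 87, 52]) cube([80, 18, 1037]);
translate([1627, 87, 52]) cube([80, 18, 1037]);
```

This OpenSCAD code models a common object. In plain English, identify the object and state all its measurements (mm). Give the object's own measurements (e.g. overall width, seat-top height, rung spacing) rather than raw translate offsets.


A fence section. Two 87×87 mm posts, 1220 mm tall, stand on the floor with a clear span of 1679 mm between their inner faces. Two horizontal rails of 87×70 mm section span the gap between the posts with their undersides at z = 289 mm and z = 1028 mm, flush with the posts' −y face. 12 pickets, each 80 mm wide, 18 mm thick and 1037 mm tall, are fixed to the +y face of the rails with their bottoms at z = 52 mm, spaced across the span with a 55 mm gap after the −x post and between neighbouring pickets, with 59 mm left before the +x post.


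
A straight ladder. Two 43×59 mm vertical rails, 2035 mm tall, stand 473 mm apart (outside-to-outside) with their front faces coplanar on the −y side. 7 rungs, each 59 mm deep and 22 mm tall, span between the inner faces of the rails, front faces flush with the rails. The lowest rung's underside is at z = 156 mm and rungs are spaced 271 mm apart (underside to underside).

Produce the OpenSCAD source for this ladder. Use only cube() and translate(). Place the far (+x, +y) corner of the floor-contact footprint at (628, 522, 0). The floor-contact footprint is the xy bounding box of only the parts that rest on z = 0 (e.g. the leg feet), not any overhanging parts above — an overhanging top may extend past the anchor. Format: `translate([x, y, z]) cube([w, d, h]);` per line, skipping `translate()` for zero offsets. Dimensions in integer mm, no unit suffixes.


translate([155, 463, 0]) cube([43, 59, 2035]);
translate([585, 463, 0]) cube([43, 59, 2035]);
translate([198, 463, 156]) cube([387, 59, 22]);
translate([198, 463, 427]) cube([387, 59, 22]);
translate([198, 463, 698]) cube([387, 59, 22]);
translate([198, 463, 969]) cube([387, 59, 22]);
translate([198, 463, 1240]) cube([387, 59, 22]);
translate([198, 463, 1511]) cube([387, 59, 22]);
translate([198, 463, 1782]) cube([387, 59, 22]);


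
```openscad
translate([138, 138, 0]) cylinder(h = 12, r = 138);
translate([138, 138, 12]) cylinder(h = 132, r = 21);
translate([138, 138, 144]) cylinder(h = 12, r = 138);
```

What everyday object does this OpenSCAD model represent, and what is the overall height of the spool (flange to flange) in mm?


A spool. The overall height is 156 mm.

Three coaxial cylinders, large–small–large — a spool. Two 12 mm flanges and a 132 mm core give 12 + 132 + 12 = 156 mm.


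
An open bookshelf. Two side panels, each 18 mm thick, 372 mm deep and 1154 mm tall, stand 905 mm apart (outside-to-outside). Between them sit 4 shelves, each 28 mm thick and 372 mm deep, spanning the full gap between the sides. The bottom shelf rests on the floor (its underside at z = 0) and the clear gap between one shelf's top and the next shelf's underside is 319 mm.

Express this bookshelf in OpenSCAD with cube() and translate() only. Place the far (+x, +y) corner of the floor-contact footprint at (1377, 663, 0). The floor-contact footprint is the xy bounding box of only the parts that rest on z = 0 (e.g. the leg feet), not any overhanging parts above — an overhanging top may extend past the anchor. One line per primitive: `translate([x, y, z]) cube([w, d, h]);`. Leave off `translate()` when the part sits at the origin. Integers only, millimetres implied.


translate([472, 291, 0]) cube([18, 372, 1154]);
translate([1359, 291, 0]) cube([18, 372, 1154]);
translate([490, 291, 0]) cube([869, 372, 28]);
translate([490, 291, 347]) cube([869, 372, 28]);
translate([490, 291, 694]) cube([869, 372, 28]);
translate([490, 291, 1041]) cube([869, 372, 28]);


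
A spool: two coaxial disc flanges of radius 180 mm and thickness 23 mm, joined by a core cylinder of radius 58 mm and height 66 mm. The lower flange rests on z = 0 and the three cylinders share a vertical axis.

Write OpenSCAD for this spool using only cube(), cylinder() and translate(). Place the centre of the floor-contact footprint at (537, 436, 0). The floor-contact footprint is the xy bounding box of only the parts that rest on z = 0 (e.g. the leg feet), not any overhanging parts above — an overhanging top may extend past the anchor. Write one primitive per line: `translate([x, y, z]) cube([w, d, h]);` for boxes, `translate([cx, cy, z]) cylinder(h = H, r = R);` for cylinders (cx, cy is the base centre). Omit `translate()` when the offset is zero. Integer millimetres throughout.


translate([537, 436, 0]) cylinder(h = 23, r = 180);
translate([537, 436, 23]) cylinder(h = 66, r = 58);
translate([537, 436, 89]) cylinder(h = 23, r = 180);


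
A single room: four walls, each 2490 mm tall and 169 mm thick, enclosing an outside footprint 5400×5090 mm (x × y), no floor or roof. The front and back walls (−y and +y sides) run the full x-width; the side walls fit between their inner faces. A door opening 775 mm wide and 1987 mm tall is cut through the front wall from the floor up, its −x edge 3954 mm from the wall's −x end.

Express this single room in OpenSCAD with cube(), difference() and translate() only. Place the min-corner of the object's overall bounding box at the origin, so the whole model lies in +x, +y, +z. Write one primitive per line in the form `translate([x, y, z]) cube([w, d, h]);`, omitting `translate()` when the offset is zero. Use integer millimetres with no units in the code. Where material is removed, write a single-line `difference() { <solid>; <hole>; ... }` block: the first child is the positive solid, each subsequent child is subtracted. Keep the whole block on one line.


difference() { cube([5400, 169, 2490]); translate([3954, 0, 0]) cube([775, 169, 1987]); }
translate([0, 4921, 0]) cube([5400, 169, 2490]);
translate([0, 169, 0]) cube([169, 4752, 2490]);
translate([5231, 169, 0]) cube([169, 4752, 2490]);


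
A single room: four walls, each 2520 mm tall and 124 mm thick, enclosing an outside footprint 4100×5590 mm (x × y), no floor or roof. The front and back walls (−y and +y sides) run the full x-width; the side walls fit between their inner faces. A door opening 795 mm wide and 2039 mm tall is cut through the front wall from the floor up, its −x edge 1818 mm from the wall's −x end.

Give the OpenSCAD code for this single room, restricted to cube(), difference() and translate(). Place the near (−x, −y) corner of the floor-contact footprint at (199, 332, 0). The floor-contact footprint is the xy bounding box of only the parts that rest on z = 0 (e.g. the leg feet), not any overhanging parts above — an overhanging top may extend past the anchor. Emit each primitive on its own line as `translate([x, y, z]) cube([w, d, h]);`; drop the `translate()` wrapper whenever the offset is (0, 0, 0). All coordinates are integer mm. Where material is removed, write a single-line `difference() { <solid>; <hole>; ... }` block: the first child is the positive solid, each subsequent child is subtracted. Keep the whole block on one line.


difference() { translate([199, 332, 0]) cube([4100, 124, 2520]); translate([2017, 332, 0]) cube([795, 124, 2039]); }
translate([199, 5798, 0]) cube([4100, 124, 2520]);
translate([199, 456, 0]) cube([124, 5342, 2520]);
translate([4175, 456, 0]) cube([124, 5342, 2520]);


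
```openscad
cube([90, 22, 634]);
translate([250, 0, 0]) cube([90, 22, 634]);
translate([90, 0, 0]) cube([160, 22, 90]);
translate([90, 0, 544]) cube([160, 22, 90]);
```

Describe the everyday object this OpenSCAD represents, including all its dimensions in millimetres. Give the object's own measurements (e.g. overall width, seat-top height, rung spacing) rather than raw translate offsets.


A rectangular picture frame lying in the x–z plane (depth along y). The opening is 160 mm wide (x) by 454 mm tall (z), surrounded by a border 90 mm wide on all four sides. The frame is 22 mm deep and is made of two full-height vertical stiles with two horizontal rails fitted between them.


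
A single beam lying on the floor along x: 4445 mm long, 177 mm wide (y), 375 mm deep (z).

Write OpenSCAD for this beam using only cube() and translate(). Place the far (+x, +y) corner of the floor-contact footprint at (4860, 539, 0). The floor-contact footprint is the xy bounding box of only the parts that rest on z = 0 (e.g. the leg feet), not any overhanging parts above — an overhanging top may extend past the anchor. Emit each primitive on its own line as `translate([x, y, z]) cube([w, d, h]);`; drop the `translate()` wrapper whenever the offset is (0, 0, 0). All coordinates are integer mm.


translate([415, 362, 0]) cube([4445, 177, 375]);


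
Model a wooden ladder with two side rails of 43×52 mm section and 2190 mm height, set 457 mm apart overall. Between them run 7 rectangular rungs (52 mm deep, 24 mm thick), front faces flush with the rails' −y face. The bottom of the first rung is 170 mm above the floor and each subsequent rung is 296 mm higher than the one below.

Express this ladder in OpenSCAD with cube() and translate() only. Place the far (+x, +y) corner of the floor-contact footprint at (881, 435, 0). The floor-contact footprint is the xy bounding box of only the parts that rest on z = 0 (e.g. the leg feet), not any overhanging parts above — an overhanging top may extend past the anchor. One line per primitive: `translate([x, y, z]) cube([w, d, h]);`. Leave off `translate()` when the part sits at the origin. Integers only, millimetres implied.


// rung span = 457 - 2*43 = 371
// rung[k] z = 170 + k*296
translate([424, 383, 0]) cube([43, 52, 2190]);
translate([838, 383, 0]) cube([43, 52, 2190]);
translate([467, 383, 170]) cube([371, 52, 24]);
translate([467, 383, 466]) cube([371, 52, 24]);
translate([467, 383, 762]) cube([371, 52, 24]);
translate([467, 383, 1058]) cube([371, 52, 24]);
translate([467, 383, 1354]) cube([371, 52, 24]);
translate([467, 383, 1650]) cube([371, 52, 24]);
translate([467, 383, 1946]) cube([371, 52, 24]);
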